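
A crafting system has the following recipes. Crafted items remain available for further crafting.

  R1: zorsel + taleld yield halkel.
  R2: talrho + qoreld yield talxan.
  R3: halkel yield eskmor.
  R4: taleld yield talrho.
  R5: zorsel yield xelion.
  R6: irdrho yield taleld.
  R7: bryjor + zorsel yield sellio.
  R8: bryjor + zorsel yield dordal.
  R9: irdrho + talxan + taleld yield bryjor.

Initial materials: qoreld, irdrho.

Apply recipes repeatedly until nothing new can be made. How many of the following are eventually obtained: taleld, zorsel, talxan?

2

irdrho → taleld (R6).
taleld → talrho (R4).
talrho + qoreld → talxan (R2).
taleld: reached.
No rule produces zorsel, and it is not given.
talxan: reached.
Reached: taleld and talxan — 2 of the 3.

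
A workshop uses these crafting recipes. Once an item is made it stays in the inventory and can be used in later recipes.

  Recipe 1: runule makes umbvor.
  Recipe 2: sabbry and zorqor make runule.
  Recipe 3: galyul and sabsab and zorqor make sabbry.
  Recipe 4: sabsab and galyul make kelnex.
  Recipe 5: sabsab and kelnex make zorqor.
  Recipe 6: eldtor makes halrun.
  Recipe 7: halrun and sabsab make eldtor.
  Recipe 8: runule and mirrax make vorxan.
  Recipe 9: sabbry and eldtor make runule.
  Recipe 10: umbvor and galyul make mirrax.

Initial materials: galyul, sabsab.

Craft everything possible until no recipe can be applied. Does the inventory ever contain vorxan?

Using Recipe 4, sabsab and galyul make kelnex.
sabsab and kelnex → zorqor (Recipe 5).
Using Recipe 3, galyul, sabsab, and zorqor make sabbry.
sabbry and zorqor → runule (Recipe 2).
runule → umbvor (Recipe 1).
umbvor and galyul → mirrax (Recipe 10).
Using Recipe 8, runule and mirrax make vorxan.

Yes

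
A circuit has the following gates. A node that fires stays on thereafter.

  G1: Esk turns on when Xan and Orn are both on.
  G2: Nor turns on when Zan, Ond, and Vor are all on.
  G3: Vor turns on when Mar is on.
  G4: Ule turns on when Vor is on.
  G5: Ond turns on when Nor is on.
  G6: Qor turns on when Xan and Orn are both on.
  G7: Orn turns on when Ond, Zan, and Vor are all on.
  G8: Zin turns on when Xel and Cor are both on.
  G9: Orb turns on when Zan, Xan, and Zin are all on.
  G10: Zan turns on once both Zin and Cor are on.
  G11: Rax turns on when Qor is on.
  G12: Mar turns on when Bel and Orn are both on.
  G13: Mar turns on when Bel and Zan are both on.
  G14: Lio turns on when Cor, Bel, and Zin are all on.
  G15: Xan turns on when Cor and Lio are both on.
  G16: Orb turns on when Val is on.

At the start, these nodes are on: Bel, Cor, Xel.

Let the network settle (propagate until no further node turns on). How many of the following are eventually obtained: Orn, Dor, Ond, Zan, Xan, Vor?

3

G8: Xel and Cor on → Zin on.
G14: Cor, Bel, and Zin on → Lio on.
G10: Zin and Cor on → Zan on.
Cor and Lio are on, so Xan turns on (G15).
G13: Bel and Zan on → Mar on.
G3: Mar on → Vor on.
Orn would need Ond, Zan, and Vor (G7), but Ond never turns on.
No rule produces Dor, and it is not given.
Ond would need Nor (G5), but Nor never turns on.
Zan: reached.
Xan: reached.
Vor: reached.
Reached: Zan, Xan, and Vor — 3 of the 6.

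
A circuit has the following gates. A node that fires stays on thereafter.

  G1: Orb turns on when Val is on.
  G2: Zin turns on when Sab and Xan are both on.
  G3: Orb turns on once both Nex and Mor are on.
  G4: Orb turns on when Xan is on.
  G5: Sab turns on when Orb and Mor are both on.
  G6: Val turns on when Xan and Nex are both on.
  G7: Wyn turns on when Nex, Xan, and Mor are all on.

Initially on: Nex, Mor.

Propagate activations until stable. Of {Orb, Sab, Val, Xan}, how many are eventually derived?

2

G3: Nex and Mor on → Orb on.
Orb and Mor are on, so Sab turns on (G5).
Orb: reached.
Sab: reached.
Val would need Xan and Nex (G6), but Xan never turns on.
No rule produces Xan, and it is not given.
Reached: Orb and Sab — 2 of the 4.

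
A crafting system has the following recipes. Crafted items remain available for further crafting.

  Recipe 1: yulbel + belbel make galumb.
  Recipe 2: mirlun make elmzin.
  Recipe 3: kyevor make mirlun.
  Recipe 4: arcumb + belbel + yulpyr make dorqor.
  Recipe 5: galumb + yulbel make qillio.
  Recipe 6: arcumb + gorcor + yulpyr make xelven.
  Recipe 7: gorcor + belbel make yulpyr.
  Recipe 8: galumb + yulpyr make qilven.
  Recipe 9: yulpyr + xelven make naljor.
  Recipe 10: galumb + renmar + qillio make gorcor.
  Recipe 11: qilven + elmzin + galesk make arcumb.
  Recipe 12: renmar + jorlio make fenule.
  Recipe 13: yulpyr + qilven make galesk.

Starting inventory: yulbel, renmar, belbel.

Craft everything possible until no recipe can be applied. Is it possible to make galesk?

Yes

yulbel + belbel → galumb (Recipe 1).
galumb + yulbel → qillio (Recipe 5).
galumb + renmar + qillio → gorcor (Recipe 10).
gorcor + belbel → yulpyr (Recipe 7).
Using Recipe 8, galumb and yulpyr make qilven.
Using Recipe 13, yulpyr and qilven make galesk.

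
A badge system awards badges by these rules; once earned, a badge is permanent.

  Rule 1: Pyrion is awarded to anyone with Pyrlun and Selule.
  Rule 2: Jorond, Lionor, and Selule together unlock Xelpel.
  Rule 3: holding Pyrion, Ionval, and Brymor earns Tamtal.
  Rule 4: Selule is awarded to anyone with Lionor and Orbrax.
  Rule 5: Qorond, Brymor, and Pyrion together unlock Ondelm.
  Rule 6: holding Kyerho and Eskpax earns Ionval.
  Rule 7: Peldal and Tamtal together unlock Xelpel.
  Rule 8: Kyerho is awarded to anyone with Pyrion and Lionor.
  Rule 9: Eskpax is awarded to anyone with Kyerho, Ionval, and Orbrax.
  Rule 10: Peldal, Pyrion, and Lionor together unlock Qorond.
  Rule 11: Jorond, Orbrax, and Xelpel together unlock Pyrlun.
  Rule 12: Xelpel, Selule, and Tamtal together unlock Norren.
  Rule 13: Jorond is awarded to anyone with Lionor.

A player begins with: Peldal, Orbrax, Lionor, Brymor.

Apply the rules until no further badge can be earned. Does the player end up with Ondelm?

Yes

With Lionor and Orbrax, Selule is earned (Rule 4).
With Lionor, Jorond is earned (Rule 13).
With Jorond, Lionor, and Selule, Xelpel is earned (Rule 2).
With Jorond, Orbrax, and Xelpel, Pyrlun is earned (Rule 11).
With Pyrlun and Selule, Pyrion is earned (Rule 1).
With Peldal, Pyrion, and Lionor, Qorond is earned (Rule 10).
With Qorond, Brymor, and Pyrion, Ondelm is earned (Rule 5).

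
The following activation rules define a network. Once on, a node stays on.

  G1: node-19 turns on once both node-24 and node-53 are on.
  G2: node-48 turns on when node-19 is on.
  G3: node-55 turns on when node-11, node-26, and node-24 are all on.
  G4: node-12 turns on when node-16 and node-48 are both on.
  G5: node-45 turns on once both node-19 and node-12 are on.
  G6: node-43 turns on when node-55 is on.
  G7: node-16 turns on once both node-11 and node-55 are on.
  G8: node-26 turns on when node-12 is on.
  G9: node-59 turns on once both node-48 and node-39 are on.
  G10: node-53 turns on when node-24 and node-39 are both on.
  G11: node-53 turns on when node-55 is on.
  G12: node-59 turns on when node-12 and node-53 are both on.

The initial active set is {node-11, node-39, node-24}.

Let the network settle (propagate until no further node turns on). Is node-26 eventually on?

node-26 would need node-12 (G8), but node-12 never turns on.

No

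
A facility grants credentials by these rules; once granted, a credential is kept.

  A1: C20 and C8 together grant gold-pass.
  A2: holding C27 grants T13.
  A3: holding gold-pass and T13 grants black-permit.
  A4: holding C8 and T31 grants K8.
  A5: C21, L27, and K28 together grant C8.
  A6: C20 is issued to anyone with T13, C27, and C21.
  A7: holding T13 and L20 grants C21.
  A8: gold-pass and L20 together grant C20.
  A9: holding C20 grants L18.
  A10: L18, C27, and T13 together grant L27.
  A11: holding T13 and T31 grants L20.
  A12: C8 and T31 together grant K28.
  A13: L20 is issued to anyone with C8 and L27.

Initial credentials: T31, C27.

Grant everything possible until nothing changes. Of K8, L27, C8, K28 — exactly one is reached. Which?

L27

Holding C27 grants T13 (A2).
Holding T13 and T31 grants L20 (A11).
Holding T13 and L20 grants C21 (A7).
Holding T13, C27, and C21 grants C20 (A6).
Holding C20 grants L18 (A9).
Holding L18, C27, and T13 grants L27 (A10).
K8 would need C8 and T31 (A4), but C8 is never granted. C8 would need C21, L27, and K28 (A5), but K28 is never granted. K28 would need C8 and T31 (A12), but C8 is never granted.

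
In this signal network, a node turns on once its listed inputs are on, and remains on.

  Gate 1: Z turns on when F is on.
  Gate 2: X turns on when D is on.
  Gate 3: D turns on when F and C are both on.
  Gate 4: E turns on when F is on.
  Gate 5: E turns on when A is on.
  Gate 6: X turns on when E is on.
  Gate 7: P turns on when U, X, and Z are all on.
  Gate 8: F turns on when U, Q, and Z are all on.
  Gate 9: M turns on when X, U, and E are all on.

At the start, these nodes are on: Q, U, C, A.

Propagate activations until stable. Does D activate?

D would need F and C (Gate 3), but F never turns on.

No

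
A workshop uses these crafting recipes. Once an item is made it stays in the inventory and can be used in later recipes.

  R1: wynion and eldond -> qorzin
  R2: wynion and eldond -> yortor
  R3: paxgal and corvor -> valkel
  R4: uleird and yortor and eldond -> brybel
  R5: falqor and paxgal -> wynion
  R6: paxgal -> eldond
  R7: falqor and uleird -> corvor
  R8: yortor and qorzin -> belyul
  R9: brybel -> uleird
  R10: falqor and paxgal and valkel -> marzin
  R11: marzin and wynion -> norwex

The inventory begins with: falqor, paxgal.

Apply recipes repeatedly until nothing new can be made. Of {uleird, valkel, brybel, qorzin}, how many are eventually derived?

1

Using R5, falqor and paxgal make wynion.
Using R6, paxgal makes eldond.
wynion and eldond -> qorzin (R1).
uleird would need brybel (R9), but brybel is never obtained.
valkel would need paxgal and corvor (R3), but corvor is never obtained.
brybel would need uleird, yortor, and eldond (R4), but uleird is never obtained.
qorzin: reached.
Reached: qorzin — 1 of the 4.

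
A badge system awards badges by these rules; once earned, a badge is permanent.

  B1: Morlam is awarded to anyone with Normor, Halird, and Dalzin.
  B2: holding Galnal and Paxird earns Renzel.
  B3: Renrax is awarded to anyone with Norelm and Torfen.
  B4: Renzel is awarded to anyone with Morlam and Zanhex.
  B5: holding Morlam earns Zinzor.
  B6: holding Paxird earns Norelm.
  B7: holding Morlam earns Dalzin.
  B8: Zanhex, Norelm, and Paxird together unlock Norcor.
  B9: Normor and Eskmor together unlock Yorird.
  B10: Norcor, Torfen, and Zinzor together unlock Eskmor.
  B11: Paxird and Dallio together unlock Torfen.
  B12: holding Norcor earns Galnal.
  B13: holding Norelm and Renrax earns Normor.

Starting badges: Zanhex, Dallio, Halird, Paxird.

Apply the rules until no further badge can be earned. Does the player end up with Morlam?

No

Morlam would need Normor, Halird, and Dalzin (B1), but Dalzin is never earned.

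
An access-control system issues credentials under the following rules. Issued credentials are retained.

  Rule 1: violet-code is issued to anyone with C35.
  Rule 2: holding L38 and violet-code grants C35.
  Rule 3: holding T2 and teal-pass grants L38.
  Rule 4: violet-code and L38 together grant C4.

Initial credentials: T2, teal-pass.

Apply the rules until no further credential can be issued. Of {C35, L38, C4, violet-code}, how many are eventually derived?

1

Holding T2 and teal-pass grants L38 (Rule 3).
C35 would need L38 and violet-code (Rule 2), but violet-code is never granted.
L38: reached.
C4 would need violet-code and L38 (Rule 4), but violet-code is never granted.
violet-code would need C35 (Rule 1), but C35 is never granted.
Reached: L38 — 1 of the 4.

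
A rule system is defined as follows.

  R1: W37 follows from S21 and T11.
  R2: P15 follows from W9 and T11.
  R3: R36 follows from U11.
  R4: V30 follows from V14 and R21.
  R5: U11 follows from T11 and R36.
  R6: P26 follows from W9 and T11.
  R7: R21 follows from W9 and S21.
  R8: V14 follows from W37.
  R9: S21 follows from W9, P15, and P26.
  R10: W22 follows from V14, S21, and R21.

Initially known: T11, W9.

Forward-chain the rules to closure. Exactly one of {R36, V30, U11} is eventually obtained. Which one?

V30

From W9 and T11, R2 gives P15.
From W9 and T11, R6 gives P26.
W9, P15, and P26 hold, so S21 follows (R9).
From W9 and S21, R7 gives R21.
From S21 and T11, R1 gives W37.
W37 holds, so V14 follows (R8).
V14 and R21 hold, so V30 follows (R4).
R36 would need U11 (R3), but U11 is never established. U11 would need T11 and R36 (R5), but R36 is never established.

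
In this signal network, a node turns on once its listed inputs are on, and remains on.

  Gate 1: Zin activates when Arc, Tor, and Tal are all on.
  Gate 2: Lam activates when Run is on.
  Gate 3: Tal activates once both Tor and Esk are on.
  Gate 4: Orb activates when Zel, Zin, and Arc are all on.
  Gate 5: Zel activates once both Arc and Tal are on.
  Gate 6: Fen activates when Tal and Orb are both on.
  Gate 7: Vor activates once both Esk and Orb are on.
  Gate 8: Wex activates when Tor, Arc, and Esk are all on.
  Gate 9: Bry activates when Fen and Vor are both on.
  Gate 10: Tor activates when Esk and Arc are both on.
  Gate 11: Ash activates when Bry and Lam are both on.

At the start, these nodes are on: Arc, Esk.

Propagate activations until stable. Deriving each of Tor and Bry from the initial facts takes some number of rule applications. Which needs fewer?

Tor

Tor: Gate 10: Esk and Arc on → Tor on. [1 rule application]
Bry: Esk and Arc are on, so Tor activates (Gate 10). Gate 3: Tor and Esk on → Tal on. Gate 1: Arc, Tor, and Tal on → Zin on. Arc and Tal are on, so Zel activates (Gate 5). Zel, Zin, and Arc are on, so Orb activates (Gate 4). Gate 7: Esk and Orb on → Vor on. Tal and Orb are on, so Fen activates (Gate 6). Gate 9: Fen and Vor on → Bry on. [8 rule applications]
Tor needs fewer.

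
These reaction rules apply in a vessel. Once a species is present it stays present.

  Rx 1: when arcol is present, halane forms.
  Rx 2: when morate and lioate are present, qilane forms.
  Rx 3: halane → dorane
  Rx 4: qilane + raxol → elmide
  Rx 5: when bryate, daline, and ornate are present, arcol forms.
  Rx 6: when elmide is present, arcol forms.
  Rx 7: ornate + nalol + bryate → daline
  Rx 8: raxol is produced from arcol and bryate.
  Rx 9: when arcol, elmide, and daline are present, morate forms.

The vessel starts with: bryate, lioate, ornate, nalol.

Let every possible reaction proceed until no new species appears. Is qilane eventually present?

qilane would need morate and lioate (Rx 2), but morate never forms.

No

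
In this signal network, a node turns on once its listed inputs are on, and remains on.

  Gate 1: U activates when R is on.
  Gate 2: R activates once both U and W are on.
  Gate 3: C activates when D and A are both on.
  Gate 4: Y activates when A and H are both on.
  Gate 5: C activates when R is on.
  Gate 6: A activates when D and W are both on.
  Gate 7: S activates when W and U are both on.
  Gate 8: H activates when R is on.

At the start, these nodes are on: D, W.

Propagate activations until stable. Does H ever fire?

No

H would need R (Gate 8), but R never turns on.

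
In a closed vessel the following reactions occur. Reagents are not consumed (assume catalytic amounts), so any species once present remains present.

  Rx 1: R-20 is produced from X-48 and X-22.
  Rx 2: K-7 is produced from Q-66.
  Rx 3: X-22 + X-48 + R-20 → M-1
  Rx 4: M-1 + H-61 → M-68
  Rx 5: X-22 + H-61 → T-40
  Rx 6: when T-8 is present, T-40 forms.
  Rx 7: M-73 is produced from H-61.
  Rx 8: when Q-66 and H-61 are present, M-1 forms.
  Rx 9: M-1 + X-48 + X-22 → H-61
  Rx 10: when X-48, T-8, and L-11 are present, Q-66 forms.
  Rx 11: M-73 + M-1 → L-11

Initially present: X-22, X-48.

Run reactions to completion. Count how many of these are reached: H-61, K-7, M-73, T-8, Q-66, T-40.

X-48 and X-22 present → R-20 forms (Rx 1).
X-22, X-48, and R-20 present → M-1 forms (Rx 3).
M-1, X-48, and X-22 present → H-61 forms (Rx 9).
H-61 present → M-73 forms (Rx 7).
X-22 and H-61 present → T-40 forms (Rx 5).
H-61: reached.
K-7 would need Q-66 (Rx 2), but Q-66 never forms.
M-73: reached.
No rule produces T-8, and it is not given.
Q-66 would need X-48, T-8, and L-11 (Rx 10), but T-8 never forms.
T-40: reached.
Reached: H-61, M-73, and T-40 — 3 of the 6.

3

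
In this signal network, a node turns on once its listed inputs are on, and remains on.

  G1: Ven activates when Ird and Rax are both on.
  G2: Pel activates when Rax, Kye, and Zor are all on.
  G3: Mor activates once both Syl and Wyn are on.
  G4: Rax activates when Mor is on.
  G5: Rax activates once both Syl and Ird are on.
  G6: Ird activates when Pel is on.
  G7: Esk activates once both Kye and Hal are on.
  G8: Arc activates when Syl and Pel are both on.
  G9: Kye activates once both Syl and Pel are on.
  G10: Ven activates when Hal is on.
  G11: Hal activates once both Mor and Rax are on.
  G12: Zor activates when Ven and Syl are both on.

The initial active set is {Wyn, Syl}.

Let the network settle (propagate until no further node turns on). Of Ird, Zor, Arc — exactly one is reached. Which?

Syl and Wyn are on, so Mor activates (G3).
Mor is on, so Rax activates (G4).
Mor and Rax are on, so Hal activates (G11).
Hal is on, so Ven activates (G10).
Ven and Syl are on, so Zor activates (G12).
Ird would need Pel (G6), but Pel never turns on. Arc would need Syl and Pel (G8), but Pel never turns on.

Zor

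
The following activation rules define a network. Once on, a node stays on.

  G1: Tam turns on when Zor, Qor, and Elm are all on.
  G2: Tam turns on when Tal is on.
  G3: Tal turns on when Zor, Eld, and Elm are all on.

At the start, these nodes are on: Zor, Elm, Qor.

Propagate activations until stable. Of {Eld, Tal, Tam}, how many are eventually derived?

G1: Zor, Qor, and Elm on → Tam on.
No rule produces Eld, and it is not given.
Tal would need Zor, Eld, and Elm (G3), but Eld never turns on.
Tam: reached.
Reached: Tam — 1 of the 3.

1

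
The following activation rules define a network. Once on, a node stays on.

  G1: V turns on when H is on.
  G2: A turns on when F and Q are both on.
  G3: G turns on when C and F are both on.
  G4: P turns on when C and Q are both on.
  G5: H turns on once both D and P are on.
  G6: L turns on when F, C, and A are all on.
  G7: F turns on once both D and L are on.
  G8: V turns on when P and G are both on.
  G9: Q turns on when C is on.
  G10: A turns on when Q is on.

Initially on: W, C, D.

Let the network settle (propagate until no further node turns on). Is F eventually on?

F would need D and L (G7), but L never turns on.

No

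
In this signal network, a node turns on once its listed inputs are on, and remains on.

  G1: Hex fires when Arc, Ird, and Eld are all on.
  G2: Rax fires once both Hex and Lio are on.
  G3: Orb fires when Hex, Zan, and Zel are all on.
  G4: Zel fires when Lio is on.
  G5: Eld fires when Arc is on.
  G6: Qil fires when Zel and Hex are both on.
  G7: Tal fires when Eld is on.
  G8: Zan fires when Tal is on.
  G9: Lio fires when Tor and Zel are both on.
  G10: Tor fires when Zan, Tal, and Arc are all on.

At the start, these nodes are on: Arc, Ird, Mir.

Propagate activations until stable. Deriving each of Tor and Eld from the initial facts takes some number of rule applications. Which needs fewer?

Eld

Eld: G5: Arc on → Eld on. [1 rule application]
Tor: G5: Arc on → Eld on. G7: Eld on → Tal on. G8: Tal on → Zan on. G10: Zan, Tal, and Arc on → Tor on. [4 rule applications]
Eld needs fewer.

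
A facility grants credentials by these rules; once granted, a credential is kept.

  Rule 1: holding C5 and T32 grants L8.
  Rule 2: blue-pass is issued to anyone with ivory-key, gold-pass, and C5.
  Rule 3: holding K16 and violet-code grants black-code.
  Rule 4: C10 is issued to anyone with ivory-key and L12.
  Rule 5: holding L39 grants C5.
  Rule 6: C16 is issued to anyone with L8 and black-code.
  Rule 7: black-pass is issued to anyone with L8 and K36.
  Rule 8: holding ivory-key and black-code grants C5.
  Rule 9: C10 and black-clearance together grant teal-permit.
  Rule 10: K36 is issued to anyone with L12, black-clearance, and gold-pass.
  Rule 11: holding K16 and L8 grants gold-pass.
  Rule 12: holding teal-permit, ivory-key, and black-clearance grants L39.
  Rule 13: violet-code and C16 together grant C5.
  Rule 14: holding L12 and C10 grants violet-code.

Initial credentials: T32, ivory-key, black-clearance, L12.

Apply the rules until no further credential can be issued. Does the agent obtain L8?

Holding ivory-key and L12 grants C10 (Rule 4).
Holding C10 and black-clearance grants teal-permit (Rule 9).
Holding teal-permit, ivory-key, and black-clearance grants L39 (Rule 12).
Holding L39 grants C5 (Rule 5).
Holding C5 and T32 grants L8 (Rule 1).

Yes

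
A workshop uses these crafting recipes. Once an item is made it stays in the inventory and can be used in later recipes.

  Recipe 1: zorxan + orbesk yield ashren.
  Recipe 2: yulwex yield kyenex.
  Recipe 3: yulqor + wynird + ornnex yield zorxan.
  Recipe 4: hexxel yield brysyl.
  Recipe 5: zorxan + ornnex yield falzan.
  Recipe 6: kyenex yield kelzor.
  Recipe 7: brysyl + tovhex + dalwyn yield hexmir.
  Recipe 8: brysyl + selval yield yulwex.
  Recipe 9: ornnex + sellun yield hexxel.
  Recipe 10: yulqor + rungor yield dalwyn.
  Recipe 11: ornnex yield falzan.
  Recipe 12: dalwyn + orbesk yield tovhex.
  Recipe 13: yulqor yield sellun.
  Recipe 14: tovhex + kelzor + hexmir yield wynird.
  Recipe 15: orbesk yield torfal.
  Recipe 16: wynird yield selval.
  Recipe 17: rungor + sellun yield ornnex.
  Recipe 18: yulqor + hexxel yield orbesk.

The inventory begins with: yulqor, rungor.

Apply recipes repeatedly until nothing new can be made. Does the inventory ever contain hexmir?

Yes

yulqor + rungor → dalwyn (Recipe 10).
yulqor → sellun (Recipe 13).
rungor + sellun → ornnex (Recipe 17).
Using Recipe 9, ornnex and sellun make hexxel.
yulqor + hexxel → orbesk (Recipe 18).
Using Recipe 4, hexxel makes brysyl.
dalwyn + orbesk → tovhex (Recipe 12).
brysyl + tovhex + dalwyn → hexmir (Recipe 7).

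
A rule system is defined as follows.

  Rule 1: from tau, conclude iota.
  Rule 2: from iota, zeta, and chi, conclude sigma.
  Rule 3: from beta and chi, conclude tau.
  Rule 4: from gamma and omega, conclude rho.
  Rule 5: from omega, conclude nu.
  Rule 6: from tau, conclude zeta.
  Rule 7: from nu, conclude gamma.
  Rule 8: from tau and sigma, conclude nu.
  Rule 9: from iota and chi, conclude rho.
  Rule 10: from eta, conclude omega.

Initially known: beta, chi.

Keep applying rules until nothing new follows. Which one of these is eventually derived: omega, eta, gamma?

beta and chi hold, so tau follows (Rule 3).
From tau, Rule 6 gives zeta.
tau holds, so iota follows (Rule 1).
iota, zeta, and chi hold, so sigma follows (Rule 2).
tau and sigma hold, so nu follows (Rule 8).
nu holds, so gamma follows (Rule 7).
No rule produces eta, and it is not given. omega would need eta (Rule 10), but eta is never established.

gamma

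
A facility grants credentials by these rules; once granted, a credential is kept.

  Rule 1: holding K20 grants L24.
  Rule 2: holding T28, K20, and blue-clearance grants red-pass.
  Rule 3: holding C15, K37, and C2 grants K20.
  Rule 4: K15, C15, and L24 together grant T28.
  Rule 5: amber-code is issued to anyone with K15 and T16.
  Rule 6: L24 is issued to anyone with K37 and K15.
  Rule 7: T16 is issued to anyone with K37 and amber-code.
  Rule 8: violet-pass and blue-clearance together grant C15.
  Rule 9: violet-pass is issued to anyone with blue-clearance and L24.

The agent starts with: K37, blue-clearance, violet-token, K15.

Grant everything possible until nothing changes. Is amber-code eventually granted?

No

amber-code would need K15 and T16 (Rule 5), but T16 is never granted.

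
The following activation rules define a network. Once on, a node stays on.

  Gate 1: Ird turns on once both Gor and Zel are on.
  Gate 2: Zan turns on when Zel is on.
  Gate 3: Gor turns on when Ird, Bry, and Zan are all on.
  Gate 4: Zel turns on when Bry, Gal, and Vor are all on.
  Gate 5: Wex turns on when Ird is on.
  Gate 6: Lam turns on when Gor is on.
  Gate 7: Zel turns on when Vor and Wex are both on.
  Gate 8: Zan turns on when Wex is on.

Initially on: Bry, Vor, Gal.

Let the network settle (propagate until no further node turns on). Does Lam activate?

No

Lam would need Gor (Gate 6), but Gor never turns on.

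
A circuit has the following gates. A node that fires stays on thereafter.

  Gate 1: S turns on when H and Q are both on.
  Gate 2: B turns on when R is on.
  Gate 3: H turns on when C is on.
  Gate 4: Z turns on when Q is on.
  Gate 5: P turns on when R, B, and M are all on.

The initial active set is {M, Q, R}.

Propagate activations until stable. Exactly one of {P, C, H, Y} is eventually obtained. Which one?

P

Gate 2: R on → B on.
Gate 5: R, B, and M on → P on.
No rule produces C, and it is not given. H would need C (Gate 3), but C never turns on. No rule produces Y, and it is not given.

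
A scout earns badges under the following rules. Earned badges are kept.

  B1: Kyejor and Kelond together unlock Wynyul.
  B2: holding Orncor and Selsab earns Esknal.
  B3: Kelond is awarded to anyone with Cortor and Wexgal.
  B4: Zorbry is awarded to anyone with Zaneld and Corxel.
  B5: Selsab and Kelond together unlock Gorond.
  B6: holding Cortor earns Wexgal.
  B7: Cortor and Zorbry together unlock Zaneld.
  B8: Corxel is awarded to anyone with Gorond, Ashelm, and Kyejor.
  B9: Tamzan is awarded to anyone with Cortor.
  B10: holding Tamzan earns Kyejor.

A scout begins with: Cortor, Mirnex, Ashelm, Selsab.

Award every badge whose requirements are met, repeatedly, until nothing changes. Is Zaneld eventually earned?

Zaneld would need Cortor and Zorbry (B7), but Zorbry is never earned.

No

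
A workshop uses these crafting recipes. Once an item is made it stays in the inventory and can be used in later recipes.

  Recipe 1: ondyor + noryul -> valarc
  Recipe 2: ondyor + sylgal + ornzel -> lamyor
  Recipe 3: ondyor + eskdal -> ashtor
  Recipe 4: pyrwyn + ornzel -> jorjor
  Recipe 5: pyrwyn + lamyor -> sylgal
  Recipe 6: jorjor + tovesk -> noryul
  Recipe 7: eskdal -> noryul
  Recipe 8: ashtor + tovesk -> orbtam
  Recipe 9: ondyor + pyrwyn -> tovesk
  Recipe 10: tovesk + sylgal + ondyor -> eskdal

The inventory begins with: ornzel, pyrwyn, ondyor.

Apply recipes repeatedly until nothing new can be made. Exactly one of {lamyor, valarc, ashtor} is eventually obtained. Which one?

Using Recipe 4, pyrwyn and ornzel make jorjor.
Using Recipe 9, ondyor and pyrwyn make tovesk.
Using Recipe 6, jorjor and tovesk make noryul.
Using Recipe 1, ondyor and noryul make valarc.
lamyor would need ondyor, sylgal, and ornzel (Recipe 2), but sylgal is never obtained. ashtor would need ondyor and eskdal (Recipe 3), but eskdal is never obtained.

valarc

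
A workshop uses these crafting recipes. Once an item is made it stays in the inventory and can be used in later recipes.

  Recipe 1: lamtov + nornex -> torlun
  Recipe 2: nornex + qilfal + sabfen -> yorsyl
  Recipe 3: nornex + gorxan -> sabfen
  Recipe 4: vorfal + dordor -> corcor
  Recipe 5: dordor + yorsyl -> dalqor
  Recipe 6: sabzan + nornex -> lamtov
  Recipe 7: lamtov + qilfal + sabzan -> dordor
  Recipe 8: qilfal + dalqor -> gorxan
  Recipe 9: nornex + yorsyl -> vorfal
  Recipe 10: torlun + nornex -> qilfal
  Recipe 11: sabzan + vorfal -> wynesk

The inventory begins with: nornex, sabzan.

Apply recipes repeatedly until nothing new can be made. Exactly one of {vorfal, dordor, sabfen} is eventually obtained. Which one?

Using Recipe 6, sabzan and nornex make lamtov.
lamtov + nornex -> torlun (Recipe 1).
Using Recipe 10, torlun and nornex make qilfal.
Using Recipe 7, lamtov, qilfal, and sabzan make dordor.
sabfen would need nornex and gorxan (Recipe 3), but gorxan is never obtained. vorfal would need nornex and yorsyl (Recipe 9), but yorsyl is never obtained.

dordor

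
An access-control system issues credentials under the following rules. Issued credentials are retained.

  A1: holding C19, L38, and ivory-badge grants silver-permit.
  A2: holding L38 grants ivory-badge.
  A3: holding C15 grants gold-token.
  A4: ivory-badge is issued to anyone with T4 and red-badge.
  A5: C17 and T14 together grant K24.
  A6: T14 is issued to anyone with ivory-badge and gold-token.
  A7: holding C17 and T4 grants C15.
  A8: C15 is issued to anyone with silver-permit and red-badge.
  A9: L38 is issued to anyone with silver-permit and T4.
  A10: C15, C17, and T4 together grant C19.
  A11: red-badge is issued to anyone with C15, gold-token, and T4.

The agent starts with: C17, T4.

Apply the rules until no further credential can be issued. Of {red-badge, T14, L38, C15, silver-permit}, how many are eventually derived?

3

Holding C17 and T4 grants C15 (A7).
Holding C15 grants gold-token (A3).
Holding C15, gold-token, and T4 grants red-badge (A11).
Holding T4 and red-badge grants ivory-badge (A4).
Holding ivory-badge and gold-token grants T14 (A6).
red-badge: reached.
T14: reached.
L38 would need silver-permit and T4 (A9), but silver-permit is never granted.
C15: reached.
silver-permit would need C19, L38, and ivory-badge (A1), but L38 is never granted.
Reached: red-badge, T14, and C15 — 3 of the 5.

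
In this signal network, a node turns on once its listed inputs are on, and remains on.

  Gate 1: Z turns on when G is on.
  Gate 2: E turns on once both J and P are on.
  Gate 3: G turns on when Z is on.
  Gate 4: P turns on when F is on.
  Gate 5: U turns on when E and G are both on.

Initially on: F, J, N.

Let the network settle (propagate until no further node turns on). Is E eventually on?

Gate 4: F on → P on.
J and P are on, so E turns on (Gate 2).

Yes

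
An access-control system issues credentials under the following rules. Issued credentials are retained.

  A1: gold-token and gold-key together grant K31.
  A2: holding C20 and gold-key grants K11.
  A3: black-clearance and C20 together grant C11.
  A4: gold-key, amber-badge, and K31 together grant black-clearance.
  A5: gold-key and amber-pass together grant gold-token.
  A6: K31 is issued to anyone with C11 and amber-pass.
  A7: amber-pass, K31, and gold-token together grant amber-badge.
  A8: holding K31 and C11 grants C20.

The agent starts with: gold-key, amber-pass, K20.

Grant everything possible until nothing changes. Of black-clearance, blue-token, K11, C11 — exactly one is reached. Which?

Holding gold-key and amber-pass grants gold-token (A5).
Holding gold-token and gold-key grants K31 (A1).
Holding amber-pass, K31, and gold-token grants amber-badge (A7).
Holding gold-key, amber-badge, and K31 grants black-clearance (A4).
C11 would need black-clearance and C20 (A3), but C20 is never granted. K11 would need C20 and gold-key (A2), but C20 is never granted. No rule produces blue-token, and it is not given.

black-clearance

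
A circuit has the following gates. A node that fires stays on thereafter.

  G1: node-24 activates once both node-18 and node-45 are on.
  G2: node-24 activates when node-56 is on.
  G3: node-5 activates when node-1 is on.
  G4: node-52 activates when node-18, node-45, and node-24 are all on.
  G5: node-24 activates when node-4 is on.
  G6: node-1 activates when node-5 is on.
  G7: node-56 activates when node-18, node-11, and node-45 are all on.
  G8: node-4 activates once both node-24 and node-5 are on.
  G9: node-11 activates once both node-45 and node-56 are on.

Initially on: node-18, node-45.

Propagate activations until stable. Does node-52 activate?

Yes

node-18 and node-45 are on, so node-24 activates (G1).
G4: node-18, node-45, and node-24 on → node-52 on.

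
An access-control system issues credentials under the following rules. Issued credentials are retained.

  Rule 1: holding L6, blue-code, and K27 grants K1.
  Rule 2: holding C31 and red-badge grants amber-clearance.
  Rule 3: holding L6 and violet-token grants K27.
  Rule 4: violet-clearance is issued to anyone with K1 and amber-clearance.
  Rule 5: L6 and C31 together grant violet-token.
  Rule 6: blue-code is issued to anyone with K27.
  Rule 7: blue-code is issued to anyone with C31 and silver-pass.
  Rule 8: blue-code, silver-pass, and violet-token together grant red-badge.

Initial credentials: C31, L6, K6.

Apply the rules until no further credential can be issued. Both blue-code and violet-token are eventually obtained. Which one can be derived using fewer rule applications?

violet-token

violet-token: Holding L6 and C31 grants violet-token (Rule 5). [1 rule application]
blue-code: Holding L6 and C31 grants violet-token (Rule 5). Holding L6 and violet-token grants K27 (Rule 3). Holding K27 grants blue-code (Rule 6). [3 rule applications]
violet-token needs fewer.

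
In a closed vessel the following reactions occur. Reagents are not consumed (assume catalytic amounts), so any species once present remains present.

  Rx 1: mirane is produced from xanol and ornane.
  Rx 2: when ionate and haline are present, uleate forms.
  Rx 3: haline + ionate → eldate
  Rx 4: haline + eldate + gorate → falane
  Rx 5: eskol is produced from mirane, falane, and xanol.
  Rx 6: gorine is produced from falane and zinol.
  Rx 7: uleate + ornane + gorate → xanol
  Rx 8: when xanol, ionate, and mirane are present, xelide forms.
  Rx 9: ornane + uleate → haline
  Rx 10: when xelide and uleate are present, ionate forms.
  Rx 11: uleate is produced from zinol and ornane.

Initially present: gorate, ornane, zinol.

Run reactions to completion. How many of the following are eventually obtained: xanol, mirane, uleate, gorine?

zinol and ornane present → uleate forms (Rx 11).
uleate, ornane, and gorate present → xanol forms (Rx 7).
xanol and ornane present → mirane forms (Rx 1).
xanol: reached.
mirane: reached.
uleate: reached.
gorine would need falane and zinol (Rx 6), but falane never forms.
Reached: xanol, mirane, and uleate — 3 of the 4.

3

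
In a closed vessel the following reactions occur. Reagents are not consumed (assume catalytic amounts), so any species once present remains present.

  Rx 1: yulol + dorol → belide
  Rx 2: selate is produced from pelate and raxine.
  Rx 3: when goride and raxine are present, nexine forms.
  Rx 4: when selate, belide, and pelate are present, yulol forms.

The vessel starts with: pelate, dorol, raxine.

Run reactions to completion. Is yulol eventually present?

yulol would need selate, belide, and pelate (Rx 4), but belide never forms.

No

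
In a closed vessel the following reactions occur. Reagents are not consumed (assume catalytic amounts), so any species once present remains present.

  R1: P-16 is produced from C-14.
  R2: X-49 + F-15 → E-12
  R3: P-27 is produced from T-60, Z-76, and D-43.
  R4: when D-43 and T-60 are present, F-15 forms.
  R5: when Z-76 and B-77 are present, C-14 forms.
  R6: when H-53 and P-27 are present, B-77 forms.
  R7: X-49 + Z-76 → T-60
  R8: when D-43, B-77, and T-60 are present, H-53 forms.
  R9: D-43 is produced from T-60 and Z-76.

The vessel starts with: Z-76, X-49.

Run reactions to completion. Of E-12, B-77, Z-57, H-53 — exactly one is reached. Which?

E-12

X-49 and Z-76 present → T-60 forms (R7).
T-60 and Z-76 present → D-43 forms (R9).
D-43 and T-60 present → F-15 forms (R4).
X-49 and F-15 present → E-12 forms (R2).
B-77 would need H-53 and P-27 (R6), but H-53 never forms. No rule produces Z-57, and it is not given. H-53 would need D-43, B-77, and T-60 (R8), but B-77 never forms.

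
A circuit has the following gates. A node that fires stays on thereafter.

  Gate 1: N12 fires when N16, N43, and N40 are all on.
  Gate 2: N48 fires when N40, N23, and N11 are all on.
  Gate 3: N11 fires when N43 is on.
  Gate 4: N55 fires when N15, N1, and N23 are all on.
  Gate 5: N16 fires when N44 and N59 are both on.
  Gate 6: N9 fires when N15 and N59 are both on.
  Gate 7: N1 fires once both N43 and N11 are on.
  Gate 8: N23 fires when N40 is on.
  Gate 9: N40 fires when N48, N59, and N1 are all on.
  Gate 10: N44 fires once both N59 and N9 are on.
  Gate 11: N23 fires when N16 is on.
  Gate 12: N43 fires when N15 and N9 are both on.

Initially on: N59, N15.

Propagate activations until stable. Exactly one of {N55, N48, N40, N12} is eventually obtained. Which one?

Gate 6: N15 and N59 on → N9 on.
Gate 10: N59 and N9 on → N44 on.
N15 and N9 are on, so N43 fires (Gate 12).
Gate 5: N44 and N59 on → N16 on.
N43 is on, so N11 fires (Gate 3).
N16 is on, so N23 fires (Gate 11).
Gate 7: N43 and N11 on → N1 on.
N15, N1, and N23 are on, so N55 fires (Gate 4).
N12 would need N16, N43, and N40 (Gate 1), but N40 never turns on. N40 would need N48, N59, and N1 (Gate 9), but N48 never turns on. N48 would need N40, N23, and N11 (Gate 2), but N40 never turns on.

N55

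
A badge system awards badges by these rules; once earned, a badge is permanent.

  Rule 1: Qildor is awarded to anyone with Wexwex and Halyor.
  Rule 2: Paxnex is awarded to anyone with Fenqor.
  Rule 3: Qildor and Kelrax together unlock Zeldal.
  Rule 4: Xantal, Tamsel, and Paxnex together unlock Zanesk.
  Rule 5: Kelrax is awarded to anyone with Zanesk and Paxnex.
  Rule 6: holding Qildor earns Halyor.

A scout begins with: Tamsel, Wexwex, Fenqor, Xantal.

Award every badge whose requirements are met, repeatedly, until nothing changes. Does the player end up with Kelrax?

Yes

With Fenqor, Paxnex is earned (Rule 2).
With Xantal, Tamsel, and Paxnex, Zanesk is earned (Rule 4).
With Zanesk and Paxnex, Kelrax is earned (Rule 5).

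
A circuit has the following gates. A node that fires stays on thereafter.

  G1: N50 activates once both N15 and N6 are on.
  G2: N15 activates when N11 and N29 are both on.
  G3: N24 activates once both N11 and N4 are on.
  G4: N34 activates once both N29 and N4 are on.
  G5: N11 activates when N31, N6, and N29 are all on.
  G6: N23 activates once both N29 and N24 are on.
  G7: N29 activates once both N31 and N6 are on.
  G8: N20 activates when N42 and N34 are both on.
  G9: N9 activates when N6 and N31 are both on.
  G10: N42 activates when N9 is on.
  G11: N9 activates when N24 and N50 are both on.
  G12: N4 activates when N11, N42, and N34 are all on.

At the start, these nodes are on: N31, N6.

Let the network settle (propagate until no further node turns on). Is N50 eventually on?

G7: N31 and N6 on → N29 on.
G5: N31, N6, and N29 on → N11 on.
G2: N11 and N29 on → N15 on.
G1: N15 and N6 on → N50 on.

Yes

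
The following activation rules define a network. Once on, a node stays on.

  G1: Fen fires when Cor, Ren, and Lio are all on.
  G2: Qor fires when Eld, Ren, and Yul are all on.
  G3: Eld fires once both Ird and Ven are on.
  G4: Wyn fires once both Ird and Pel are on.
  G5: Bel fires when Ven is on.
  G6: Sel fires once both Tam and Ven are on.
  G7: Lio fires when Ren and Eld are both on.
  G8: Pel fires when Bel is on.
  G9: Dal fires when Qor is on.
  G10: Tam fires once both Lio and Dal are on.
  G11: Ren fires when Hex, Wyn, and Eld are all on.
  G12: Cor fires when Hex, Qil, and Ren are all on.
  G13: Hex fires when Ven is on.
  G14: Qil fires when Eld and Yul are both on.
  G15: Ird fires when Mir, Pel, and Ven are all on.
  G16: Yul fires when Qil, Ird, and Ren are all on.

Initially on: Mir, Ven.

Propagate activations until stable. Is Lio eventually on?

Yes

Ven is on, so Bel fires (G5).
G13: Ven on → Hex on.
Bel is on, so Pel fires (G8).
G15: Mir, Pel, and Ven on → Ird on.
Ird and Pel are on, so Wyn fires (G4).
Ird and Ven are on, so Eld fires (G3).
G11: Hex, Wyn, and Eld on → Ren on.
G7: Ren and Eld on → Lio on.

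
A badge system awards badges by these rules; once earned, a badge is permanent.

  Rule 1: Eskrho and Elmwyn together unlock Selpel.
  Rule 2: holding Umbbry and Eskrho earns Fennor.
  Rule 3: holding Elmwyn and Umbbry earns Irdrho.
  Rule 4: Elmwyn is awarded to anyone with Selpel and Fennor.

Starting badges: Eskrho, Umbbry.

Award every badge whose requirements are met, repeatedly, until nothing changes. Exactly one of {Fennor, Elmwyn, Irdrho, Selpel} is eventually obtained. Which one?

Fennor

With Umbbry and Eskrho, Fennor is earned (Rule 2).
Elmwyn would need Selpel and Fennor (Rule 4), but Selpel is never earned. Selpel would need Eskrho and Elmwyn (Rule 1), but Elmwyn is never earned. Irdrho would need Elmwyn and Umbbry (Rule 3), but Elmwyn is never earned.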